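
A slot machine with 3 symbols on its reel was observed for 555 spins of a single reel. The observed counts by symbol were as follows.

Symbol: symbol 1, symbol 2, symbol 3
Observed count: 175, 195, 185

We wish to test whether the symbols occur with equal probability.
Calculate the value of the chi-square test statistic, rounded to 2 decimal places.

1.08

Expected count for each of the 3 categories: 555/3 = 185.
cat           O        E   (O−E)²/E
symbol 1    175      185      0.541
symbol 2    195      185      0.541
symbol 3    185      185      0.000
Sum = 1.08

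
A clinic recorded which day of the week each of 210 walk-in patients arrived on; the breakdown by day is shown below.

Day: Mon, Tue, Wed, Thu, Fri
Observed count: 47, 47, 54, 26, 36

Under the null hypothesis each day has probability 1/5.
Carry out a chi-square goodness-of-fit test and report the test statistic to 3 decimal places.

Under H₀ each category has probability 1/5, so each expected count is 210/5 = 42.
cat         O        E   (O−E)²/E
Mon        47       42     0.5952
Tue        47       42     0.5952
Wed        54       42     3.4286
Thu        26       42     6.0952
Fri        36       42     0.8571
Sum = 11.571

11.571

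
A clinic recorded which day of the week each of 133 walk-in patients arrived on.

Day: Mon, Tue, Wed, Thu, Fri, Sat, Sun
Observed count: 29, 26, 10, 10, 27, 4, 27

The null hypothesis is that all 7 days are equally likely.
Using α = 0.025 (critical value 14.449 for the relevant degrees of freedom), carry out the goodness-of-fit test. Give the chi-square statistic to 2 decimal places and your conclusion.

Under H₀ each category has probability 1/7, so each expected count is 133/7 = 19.
Mon: (29 − 19)²/19 = 100/19 = 5.263
Tue: (26 − 19)²/19 = 49/19 = 2.579
Wed: (10 − 19)²/19 = 81/19 = 4.263
Thu: (10 − 19)²/19 = 81/19 = 4.263
Fri: (27 − 19)²/19 = 64/19 = 3.368
Sat: (4 − 19)²/19 = 225/19 = 11.842
Sun: (27 − 19)²/19 = 64/19 = 3.368
Sum = 34.95
df = 6. Since 34.95 > 14.449, we reject H₀.

34.95; reject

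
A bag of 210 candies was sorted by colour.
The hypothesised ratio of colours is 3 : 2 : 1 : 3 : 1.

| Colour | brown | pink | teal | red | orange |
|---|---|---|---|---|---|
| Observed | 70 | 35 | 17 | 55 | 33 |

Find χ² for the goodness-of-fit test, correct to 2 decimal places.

Ratio total = 10. Expected counts: 210×3/10 = 63, 210×2/10 = 42, 210×1/10 = 21, 210×3/10 = 63, 210×1/10 = 21.
cat         O        E   (O−E)²/E
brown      70       63      0.778
pink       35       42      1.167
teal       17       21      0.762
red        55       63      1.016
orange     33       21      6.857
Sum = 10.58

10.58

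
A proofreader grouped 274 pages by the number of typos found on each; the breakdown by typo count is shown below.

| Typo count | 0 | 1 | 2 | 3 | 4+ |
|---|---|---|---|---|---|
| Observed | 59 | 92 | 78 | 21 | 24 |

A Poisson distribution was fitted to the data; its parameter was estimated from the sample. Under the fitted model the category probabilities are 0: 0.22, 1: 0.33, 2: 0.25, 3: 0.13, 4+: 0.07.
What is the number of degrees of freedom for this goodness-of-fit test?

3

There are k = 5 categories and 1 parameter estimated from the data, so df = 5 − 1 − 1 = 3.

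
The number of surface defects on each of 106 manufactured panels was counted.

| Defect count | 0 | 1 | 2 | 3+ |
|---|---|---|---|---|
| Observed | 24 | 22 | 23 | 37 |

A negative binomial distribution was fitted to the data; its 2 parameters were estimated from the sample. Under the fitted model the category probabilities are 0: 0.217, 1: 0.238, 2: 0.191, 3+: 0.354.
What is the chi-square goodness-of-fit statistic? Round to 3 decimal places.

Expected counts E_i = n·p_i: 106×0.217 = 23.002, 106×0.238 = 25.228, 106×0.191 = 20.246, 106×0.354 = 37.524.
0: (24 − 23.002)²/23.002 = 0.996004/23.002 = 0.0433
1: (22 − 25.228)²/25.228 = 10.419984/25.228 = 0.4130
2: (23 − 20.246)²/20.246 = 7.584516/20.246 = 0.3746
3+: (37 − 37.524)²/37.524 = 0.274576/37.524 = 0.0073
Sum = 0.838

0.838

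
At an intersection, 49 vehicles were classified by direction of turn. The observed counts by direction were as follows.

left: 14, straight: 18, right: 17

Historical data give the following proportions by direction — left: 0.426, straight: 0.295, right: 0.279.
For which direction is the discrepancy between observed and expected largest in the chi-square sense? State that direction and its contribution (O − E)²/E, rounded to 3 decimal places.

Expected counts E_i = n·p_i: 49×0.426 = 20.874, 49×0.295 = 14.455, 49×0.279 = 13.671.
cat           O        E   (O−E)²/E
left         14   20.874     2.2637
straight     18   14.455     0.8694
right        17   13.671     0.8106
The largest term is for left: 2.264.

left, 2.264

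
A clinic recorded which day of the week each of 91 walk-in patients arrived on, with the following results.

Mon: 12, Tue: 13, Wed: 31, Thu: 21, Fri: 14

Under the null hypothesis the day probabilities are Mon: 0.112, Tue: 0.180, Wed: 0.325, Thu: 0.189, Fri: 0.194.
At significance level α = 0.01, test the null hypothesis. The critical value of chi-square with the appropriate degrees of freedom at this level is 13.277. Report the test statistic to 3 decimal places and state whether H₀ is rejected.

2.683; do not reject

Expected counts E_i = n·p_i: 91×0.112 = 10.192, 91×0.180 = 16.38, 91×0.325 = 29.575, 91×0.189 = 17.199, 91×0.194 = 17.654.
Mon: (12 − 10.192)²/10.192 = 3.268864/10.192 = 0.3207
Tue: (13 − 16.38)²/16.38 = 11.4244/16.38 = 0.6975
Wed: (31 − 29.575)²/29.575 = 2.030625/29.575 = 0.0687
Thu: (21 − 17.199)²/17.199 = 14.447601/17.199 = 0.8400
Fri: (14 − 17.654)²/17.654 = 13.351716/17.654 = 0.7563
Sum = 2.683
df = 4. Since 2.683 < 13.277, we do not reject H₀.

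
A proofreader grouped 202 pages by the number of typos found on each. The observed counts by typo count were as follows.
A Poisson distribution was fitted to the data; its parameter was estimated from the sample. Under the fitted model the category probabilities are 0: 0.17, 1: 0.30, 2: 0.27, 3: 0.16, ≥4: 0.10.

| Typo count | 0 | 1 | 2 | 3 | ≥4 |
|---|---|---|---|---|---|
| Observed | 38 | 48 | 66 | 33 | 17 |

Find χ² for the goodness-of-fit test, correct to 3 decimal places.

Expected counts E_i = n·p_i: 202×0.17 = 34.34, 202×0.30 = 60.6, 202×0.27 = 54.54, 202×0.16 = 32.32, 202×0.10 = 20.2.
0: (38 − 34.34)²/34.34 = 13.3956/34.34 = 0.3901
1: (48 − 60.6)²/60.6 = 158.76/60.6 = 2.6198
2: (66 − 54.54)²/54.54 = 131.3316/54.54 = 2.4080
3: (33 − 32.32)²/32.32 = 0.4624/32.32 = 0.0143
≥4: (17 − 20.2)²/20.2 = 10.24/20.2 = 0.5069
Sum = 5.939

5.939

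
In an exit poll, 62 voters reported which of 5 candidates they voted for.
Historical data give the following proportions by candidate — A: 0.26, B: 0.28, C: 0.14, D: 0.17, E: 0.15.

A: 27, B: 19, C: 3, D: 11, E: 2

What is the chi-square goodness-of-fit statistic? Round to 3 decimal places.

Expected counts E_i = n·p_i: 62×0.26 = 16.12, 62×0.28 = 17.36, 62×0.14 = 8.68, 62×0.17 = 10.54, 62×0.15 = 9.3.
A: (27 − 16.12)²/16.12 = 118.3744/16.12 = 7.3433
B: (19 − 17.36)²/17.36 = 2.6896/17.36 = 0.1549
C: (3 − 8.68)²/8.68 = 32.2624/8.68 = 3.7169
D: (11 − 10.54)²/10.54 = 0.2116/10.54 = 0.0201
E: (2 − 9.3)²/9.3 = 53.29/9.3 = 5.7301
Sum = 16.965

16.965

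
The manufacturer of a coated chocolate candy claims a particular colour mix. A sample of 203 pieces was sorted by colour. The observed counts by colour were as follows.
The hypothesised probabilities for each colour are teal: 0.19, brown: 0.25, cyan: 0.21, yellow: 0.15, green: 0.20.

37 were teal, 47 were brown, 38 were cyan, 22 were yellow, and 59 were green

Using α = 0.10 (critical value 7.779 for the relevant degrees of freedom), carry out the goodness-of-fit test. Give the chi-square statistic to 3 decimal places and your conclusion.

11.528; reject

Expected counts E_i = n·p_i: 203×0.19 = 38.57, 203×0.25 = 50.75, 203×0.21 = 42.63, 203×0.15 = 30.45, 203×0.20 = 40.6.
cat         O        E   (O−E)²/E
teal       37    38.57     0.0639
brown      47    50.75     0.2771
cyan       38    42.63     0.5029
yellow     22    30.45     2.3449
green      59     40.6     8.3389
Sum = 11.528
df = 4. Since 11.528 > 7.779, we reject H₀.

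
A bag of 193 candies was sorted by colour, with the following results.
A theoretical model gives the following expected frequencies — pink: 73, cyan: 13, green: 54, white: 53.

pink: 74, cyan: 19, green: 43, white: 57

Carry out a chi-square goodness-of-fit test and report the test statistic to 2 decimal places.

pink: (74 − 73)²/73 = 1/73 = 0.014
cyan: (19 − 13)²/13 = 36/13 = 2.769
green: (43 − 54)²/54 = 121/54 = 2.241
white: (57 − 53)²/53 = 16/53 = 0.302
Sum = 5.33

5.33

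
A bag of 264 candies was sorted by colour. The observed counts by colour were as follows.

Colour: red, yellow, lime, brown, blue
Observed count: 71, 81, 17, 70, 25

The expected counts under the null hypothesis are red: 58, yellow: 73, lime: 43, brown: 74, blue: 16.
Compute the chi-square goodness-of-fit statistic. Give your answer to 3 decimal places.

cat         O        E   (O−E)²/E
red        71       58     2.9138
yellow     81       73     0.8767
lime       17       43    15.7209
brown      70       74     0.2162
blue       25       16     5.0625
Sum = 24.790

24.790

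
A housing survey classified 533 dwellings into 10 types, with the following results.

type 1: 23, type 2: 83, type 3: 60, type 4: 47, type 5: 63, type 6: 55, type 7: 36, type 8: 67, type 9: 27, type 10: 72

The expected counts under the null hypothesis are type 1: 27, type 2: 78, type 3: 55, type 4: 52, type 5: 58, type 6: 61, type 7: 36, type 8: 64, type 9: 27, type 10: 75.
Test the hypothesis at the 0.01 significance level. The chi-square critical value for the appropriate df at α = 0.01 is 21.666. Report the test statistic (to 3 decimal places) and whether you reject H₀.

3.130; do not reject

cat          O        E   (O−E)²/E
type 1      23       27     0.5926
type 2      83       78     0.3205
type 3      60       55     0.4545
type 4      47       52     0.4808
type 5      63       58     0.4310
type 6      55       61     0.5902
type 7      36       36     0.0000
type 8      67       64     0.1406
type 9      27       27     0.0000
type 10     72       75     0.1200
Sum = 3.130
df = 9. Since 3.130 < 21.666, we do not reject H₀.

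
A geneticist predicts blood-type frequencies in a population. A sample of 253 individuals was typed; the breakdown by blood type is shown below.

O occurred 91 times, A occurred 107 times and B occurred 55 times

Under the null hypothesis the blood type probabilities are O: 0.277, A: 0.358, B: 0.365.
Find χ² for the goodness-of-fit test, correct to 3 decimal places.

24.326

Expected counts E_i = n·p_i: 253×0.277 = 70.081, 253×0.358 = 90.574, 253×0.365 = 92.345.
O: (91 − 70.081)²/70.081 = 437.604561/70.081 = 6.2443
A: (107 − 90.574)²/90.574 = 269.813476/90.574 = 2.9789
B: (55 − 92.345)²/92.345 = 1394.649025/92.345 = 15.1026
Sum = 24.326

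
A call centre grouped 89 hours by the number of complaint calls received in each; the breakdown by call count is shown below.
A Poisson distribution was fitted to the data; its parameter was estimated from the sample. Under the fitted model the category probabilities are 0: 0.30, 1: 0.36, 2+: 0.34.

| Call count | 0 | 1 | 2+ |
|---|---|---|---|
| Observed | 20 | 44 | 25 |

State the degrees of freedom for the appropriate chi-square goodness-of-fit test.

There are k = 3 categories and 1 parameter estimated from the data, so df = 3 − 1 − 1 = 1.

1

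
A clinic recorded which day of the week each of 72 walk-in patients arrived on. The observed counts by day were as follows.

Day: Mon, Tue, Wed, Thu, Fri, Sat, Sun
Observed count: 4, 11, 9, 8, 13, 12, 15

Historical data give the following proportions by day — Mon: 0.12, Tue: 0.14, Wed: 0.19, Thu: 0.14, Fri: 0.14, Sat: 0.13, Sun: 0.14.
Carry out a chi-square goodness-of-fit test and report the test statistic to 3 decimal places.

Expected counts E_i = n·p_i: 72×0.12 = 8.64, 72×0.14 = 10.08, 72×0.19 = 13.68, 72×0.14 = 10.08, 72×0.14 = 10.08, 72×0.13 = 9.36, 72×0.14 = 10.08.
cat         O        E   (O−E)²/E
Mon         4     8.64     2.4919
Tue        11    10.08     0.0840
Wed         9    13.68     1.6011
Thu         8    10.08     0.4292
Fri        13    10.08     0.8459
Sat        12     9.36     0.7446
Sun        15    10.08     2.4014
Sum = 8.598

8.598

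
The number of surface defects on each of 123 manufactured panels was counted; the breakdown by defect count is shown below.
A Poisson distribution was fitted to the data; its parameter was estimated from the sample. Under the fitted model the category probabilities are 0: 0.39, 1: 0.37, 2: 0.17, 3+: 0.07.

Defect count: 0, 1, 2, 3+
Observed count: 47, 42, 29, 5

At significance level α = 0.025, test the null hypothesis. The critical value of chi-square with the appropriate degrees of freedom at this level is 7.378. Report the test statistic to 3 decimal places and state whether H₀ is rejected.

4.934; do not reject

Expected counts E_i = n·p_i: 123×0.39 = 47.97, 123×0.37 = 45.51, 123×0.17 = 20.91, 123×0.07 = 8.61.
0: (47 − 47.97)²/47.97 = 0.9409/47.97 = 0.0196
1: (42 − 45.51)²/45.51 = 12.3201/45.51 = 0.2707
2: (29 − 20.91)²/20.91 = 65.4481/20.91 = 3.1300
3+: (5 − 8.61)²/8.61 = 13.0321/8.61 = 1.5136
Sum = 4.934
df = 2. Since 4.934 < 7.378, we do not reject H₀.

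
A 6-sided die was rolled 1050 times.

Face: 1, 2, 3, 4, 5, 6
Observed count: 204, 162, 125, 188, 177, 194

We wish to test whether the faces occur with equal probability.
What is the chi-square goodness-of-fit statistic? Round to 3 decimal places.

Expected count for each of the 6 categories: 1050/6 = 175.
cat         O        E   (O−E)²/E
1         204      175     4.8057
2         162      175     0.9657
3         125      175    14.2857
4         188      175     0.9657
5         177      175     0.0229
6         194      175     2.0629
Sum = 23.109

23.109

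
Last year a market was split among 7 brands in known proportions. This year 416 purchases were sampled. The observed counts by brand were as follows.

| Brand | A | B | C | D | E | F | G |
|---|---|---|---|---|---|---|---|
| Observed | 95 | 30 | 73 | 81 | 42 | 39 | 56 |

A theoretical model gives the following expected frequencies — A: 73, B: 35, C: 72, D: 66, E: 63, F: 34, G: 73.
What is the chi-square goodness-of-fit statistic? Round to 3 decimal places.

22.462

A: (95 − 73)²/73 = 484/73 = 6.6301
B: (30 − 35)²/35 = 25/35 = 0.7143
C: (73 − 72)²/72 = 1/72 = 0.0139
D: (81 − 66)²/66 = 225/66 = 3.4091
E: (42 − 63)²/63 = 441/63 = 7.0000
F: (39 − 34)²/34 = 25/34 = 0.7353
G: (56 − 73)²/73 = 289/73 = 3.9589
Sum = 22.462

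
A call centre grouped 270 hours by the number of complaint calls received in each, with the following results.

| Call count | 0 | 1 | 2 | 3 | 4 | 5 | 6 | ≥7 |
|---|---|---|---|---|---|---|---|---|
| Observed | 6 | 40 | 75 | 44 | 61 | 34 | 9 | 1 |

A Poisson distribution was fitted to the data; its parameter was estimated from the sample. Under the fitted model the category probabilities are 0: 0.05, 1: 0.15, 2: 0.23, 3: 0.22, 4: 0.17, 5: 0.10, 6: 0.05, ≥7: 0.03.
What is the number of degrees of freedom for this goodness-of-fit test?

There are k = 8 categories and 1 parameter estimated from the data, so df = 8 − 1 − 1 = 6.

6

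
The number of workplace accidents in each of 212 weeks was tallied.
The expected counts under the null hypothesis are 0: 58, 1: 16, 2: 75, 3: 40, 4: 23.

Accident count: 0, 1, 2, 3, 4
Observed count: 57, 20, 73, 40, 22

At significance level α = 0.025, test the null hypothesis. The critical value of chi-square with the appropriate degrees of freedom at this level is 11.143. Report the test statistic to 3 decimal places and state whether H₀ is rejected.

χ² = (57−58)²/58 + (20−16)²/16 + (73−75)²/75 + (40−40)²/40 + (22−23)²/23
   = 0.0172 + 1.0000 + 0.0533 + 0.0000 + 0.0435
Sum = 1.114
df = 4. Since 1.114 < 11.143, we do not reject H₀.

1.114; do not reject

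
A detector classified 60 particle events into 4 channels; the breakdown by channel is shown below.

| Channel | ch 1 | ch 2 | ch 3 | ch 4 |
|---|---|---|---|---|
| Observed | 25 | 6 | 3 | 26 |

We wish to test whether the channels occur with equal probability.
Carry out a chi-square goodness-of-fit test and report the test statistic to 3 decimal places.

29.733

Expected count for each of the 4 categories: 60/4 = 15.
χ² = (25−15)²/15 + (6−15)²/15 + (3−15)²/15 + (26−15)²/15
   = 6.6667 + 5.4000 + 9.6000 + 8.0667
Sum = 29.733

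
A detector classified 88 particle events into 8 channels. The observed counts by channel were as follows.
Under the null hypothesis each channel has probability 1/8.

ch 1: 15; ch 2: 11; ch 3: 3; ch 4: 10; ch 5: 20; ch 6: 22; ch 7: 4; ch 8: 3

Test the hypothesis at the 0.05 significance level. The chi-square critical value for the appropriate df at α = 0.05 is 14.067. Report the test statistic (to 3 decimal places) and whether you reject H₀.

Under H₀ each category has probability 1/8, so each expected count is 88/8 = 11.
χ² = (15−11)²/11 + (11−11)²/11 + (3−11)²/11 + (10−11)²/11 + (20−11)²/11 + (22−11)²/11 + (4−11)²/11 + (3−11)²/11
   = 1.4545 + 0.0000 + 5.8182 + 0.0909 + 7.3636 + 11.0000 + 4.4545 + 5.8182
Sum = 36.000
df = 7. Since 36.000 > 14.067, we reject H₀.

36.000; reject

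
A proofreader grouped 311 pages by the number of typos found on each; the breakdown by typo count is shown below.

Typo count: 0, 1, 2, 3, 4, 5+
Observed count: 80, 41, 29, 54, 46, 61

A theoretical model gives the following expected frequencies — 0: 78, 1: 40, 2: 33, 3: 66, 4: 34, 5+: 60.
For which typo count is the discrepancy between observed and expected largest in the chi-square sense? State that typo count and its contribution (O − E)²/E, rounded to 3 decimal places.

cat         O        E   (O−E)²/E
0          80       78     0.0513
1          41       40     0.0250
2          29       33     0.4848
3          54       66     2.1818
4          46       34     4.2353
5+         61       60     0.0167
The largest term is for 4: 4.235.

4, 4.235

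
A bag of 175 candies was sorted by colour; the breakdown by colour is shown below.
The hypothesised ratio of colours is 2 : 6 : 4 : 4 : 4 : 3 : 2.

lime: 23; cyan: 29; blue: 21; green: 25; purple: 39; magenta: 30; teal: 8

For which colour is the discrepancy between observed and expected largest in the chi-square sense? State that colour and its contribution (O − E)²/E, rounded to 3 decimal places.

lime, 5.786

Ratio total = 25. Expected counts: 175×2/25 = 14, 175×6/25 = 42, 175×4/25 = 28, 175×4/25 = 28, 175×4/25 = 28, 175×3/25 = 21, 175×2/25 = 14.
χ² = (23−14)²/14 + (29−42)²/42 + (21−28)²/28 + (25−28)²/28 + (39−28)²/28 + (30−21)²/21 + (8−14)²/14
   = 5.7857 + 4.0238 + 1.7500 + 0.3214 + 4.3214 + 3.8571 + 2.5714
The largest term is for lime: 5.786.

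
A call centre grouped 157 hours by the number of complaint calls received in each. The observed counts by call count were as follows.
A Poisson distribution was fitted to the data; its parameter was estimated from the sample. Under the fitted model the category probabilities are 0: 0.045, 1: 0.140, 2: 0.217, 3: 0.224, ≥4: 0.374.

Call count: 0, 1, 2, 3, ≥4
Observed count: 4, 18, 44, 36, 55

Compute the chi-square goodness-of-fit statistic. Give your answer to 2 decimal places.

5.20

Expected counts E_i = n·p_i: 157×0.045 = 7.065, 157×0.140 = 21.98, 157×0.217 = 34.069, 157×0.224 = 35.168, 157×0.374 = 58.718.
0: (4 − 7.065)²/7.065 = 9.394225/7.065 = 1.330
1: (18 − 21.98)²/21.98 = 15.8404/21.98 = 0.721
2: (44 − 34.069)²/34.069 = 98.624761/34.069 = 2.895
3: (36 − 35.168)²/35.168 = 0.692224/35.168 = 0.020
≥4: (55 − 58.718)²/58.718 = 13.823524/58.718 = 0.235
Sum = 5.20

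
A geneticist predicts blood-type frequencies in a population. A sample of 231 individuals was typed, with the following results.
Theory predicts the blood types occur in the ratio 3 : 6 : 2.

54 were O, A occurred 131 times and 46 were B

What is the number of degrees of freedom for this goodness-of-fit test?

2

There are k = 3 categories and no parameters were estimated from the data, so df = 3 − 1 = 2.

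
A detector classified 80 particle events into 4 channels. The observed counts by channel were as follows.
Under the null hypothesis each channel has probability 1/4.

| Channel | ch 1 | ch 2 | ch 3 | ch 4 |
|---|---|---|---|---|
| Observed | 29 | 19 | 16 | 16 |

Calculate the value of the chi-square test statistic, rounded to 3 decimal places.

5.700

Under H₀ each category has probability 1/4, so each expected count is 80/4 = 20.
cat         O        E   (O−E)²/E
ch 1       29       20     4.0500
ch 2       19       20     0.0500
ch 3       16       20     0.8000
ch 4       16       20     0.8000
Sum = 5.700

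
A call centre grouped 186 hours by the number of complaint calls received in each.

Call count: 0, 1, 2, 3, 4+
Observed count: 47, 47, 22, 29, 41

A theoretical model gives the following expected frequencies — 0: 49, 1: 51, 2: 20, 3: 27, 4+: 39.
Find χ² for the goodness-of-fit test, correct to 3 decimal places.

χ² = (47−49)²/49 + (47−51)²/51 + (22−20)²/20 + (29−27)²/27 + (41−39)²/39
   = 0.0816 + 0.3137 + 0.2000 + 0.1481 + 0.1026
Sum = 0.846

0.846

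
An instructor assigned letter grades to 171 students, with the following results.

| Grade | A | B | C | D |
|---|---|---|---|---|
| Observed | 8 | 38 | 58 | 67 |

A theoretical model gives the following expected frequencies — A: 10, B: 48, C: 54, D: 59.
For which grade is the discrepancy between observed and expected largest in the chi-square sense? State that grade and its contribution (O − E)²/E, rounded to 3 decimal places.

B, 2.083

A: (8 − 10)²/10 = 4/10 = 0.4000
B: (38 − 48)²/48 = 100/48 = 2.0833
C: (58 − 54)²/54 = 16/54 = 0.2963
D: (67 − 59)²/59 = 64/59 = 1.0847
The largest term is for B: 2.083.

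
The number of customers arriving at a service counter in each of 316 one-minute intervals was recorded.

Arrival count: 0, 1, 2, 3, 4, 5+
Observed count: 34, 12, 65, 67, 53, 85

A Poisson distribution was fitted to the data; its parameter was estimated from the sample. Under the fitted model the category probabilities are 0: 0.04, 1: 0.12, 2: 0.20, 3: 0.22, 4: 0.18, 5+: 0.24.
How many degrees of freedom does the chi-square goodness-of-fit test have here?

4

There are k = 6 categories and 1 parameter estimated from the data, so df = 6 − 1 − 1 = 4.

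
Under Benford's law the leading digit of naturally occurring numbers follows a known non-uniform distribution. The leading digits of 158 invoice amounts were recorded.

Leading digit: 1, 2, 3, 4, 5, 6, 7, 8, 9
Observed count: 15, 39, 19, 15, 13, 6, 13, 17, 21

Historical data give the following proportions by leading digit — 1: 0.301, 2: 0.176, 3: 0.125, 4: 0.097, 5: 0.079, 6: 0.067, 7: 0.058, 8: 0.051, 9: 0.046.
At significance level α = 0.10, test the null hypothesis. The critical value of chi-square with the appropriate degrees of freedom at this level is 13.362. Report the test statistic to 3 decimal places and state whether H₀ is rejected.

Expected counts E_i = n·p_i: 158×0.301 = 47.558, 158×0.176 = 27.808, 158×0.125 = 19.75, 158×0.097 = 15.326, 158×0.079 = 12.482, 158×0.067 = 10.586, 158×0.058 = 9.164, 158×0.051 = 8.058, 158×0.046 = 7.268.
cat         O        E   (O−E)²/E
1          15   47.558    22.2891
2          39   27.808     4.5045
3          19    19.75     0.0285
4          15   15.326     0.0069
5          13   12.482     0.0215
6           6   10.586     1.9867
7          13    9.164     1.6057
8          17    8.058     9.9230
9          21    7.268    25.9449
Sum = 66.311
df = 8. Since 66.311 > 13.362, we reject H₀.

66.311; reject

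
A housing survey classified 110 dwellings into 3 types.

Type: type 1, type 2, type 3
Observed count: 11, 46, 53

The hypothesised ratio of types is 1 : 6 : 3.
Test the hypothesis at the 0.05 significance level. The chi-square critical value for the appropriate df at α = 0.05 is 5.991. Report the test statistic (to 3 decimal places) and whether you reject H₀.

Ratio total = 10. Expected counts: 110×1/10 = 11, 110×6/10 = 66, 110×3/10 = 33.
cat         O        E   (O−E)²/E
type 1     11       11     0.0000
type 2     46       66     6.0606
type 3     53       33    12.1212
Sum = 18.182
df = 2. Since 18.182 > 5.991, we reject H₀.

18.182; reject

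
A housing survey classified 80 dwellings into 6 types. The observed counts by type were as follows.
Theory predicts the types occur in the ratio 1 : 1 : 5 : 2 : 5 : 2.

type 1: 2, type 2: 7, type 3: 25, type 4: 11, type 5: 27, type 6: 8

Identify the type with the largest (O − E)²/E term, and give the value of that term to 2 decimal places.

type 1, 1.80

Ratio total = 16. Expected counts: 80×1/16 = 5, 80×1/16 = 5, 80×5/16 = 25, 80×2/16 = 10, 80×5/16 = 25, 80×2/16 = 10.
cat         O        E   (O−E)²/E
type 1      2        5      1.800
type 2      7        5      0.800
type 3     25       25      0.000
type 4     11       10      0.100
type 5     27       25      0.160
type 6      8       10      0.400
The largest term is for type 1: 1.80.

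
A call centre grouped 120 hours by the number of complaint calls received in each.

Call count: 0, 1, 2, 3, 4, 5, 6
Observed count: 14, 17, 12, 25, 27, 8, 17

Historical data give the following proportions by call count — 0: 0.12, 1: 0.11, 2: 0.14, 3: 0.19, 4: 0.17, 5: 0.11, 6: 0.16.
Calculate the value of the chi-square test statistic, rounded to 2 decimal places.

Expected counts E_i = n·p_i: 120×0.12 = 14.4, 120×0.11 = 13.2, 120×0.14 = 16.8, 120×0.19 = 22.8, 120×0.17 = 20.4, 120×0.11 = 13.2, 120×0.16 = 19.2.
cat         O        E   (O−E)²/E
0          14     14.4      0.011
1          17     13.2      1.094
2          12     16.8      1.371
3          25     22.8      0.212
4          27     20.4      2.135
5           8     13.2      2.048
6          17     19.2      0.252
Sum = 7.12

7.12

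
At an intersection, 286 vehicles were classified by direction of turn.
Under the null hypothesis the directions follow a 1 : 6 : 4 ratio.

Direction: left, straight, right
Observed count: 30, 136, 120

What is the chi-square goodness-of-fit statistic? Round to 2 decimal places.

Ratio total = 11. Expected counts: 286×1/11 = 26, 286×6/11 = 156, 286×4/11 = 104.
left: (30 − 26)²/26 = 16/26 = 0.615
straight: (136 − 156)²/156 = 400/156 = 2.564
right: (120 − 104)²/104 = 256/104 = 2.462
Sum = 5.64

5.64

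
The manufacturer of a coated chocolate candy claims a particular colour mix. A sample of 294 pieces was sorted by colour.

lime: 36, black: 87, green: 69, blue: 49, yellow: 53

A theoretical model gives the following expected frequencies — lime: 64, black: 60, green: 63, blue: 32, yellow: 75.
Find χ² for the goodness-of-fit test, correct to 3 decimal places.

40.456

χ² = (36−64)²/64 + (87−60)²/60 + (69−63)²/63 + (49−32)²/32 + (53−75)²/75
   = 12.2500 + 12.1500 + 0.5714 + 9.0313 + 6.4533
Sum = 40.456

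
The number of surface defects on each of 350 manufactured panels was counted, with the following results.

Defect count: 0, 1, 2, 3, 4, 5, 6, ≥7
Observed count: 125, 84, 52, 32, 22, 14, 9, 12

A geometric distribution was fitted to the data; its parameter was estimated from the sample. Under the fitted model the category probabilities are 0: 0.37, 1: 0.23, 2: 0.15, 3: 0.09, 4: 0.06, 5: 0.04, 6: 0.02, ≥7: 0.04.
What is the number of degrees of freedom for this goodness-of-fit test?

6

There are k = 8 categories and 1 parameter estimated from the data, so df = 8 − 1 − 1 = 6.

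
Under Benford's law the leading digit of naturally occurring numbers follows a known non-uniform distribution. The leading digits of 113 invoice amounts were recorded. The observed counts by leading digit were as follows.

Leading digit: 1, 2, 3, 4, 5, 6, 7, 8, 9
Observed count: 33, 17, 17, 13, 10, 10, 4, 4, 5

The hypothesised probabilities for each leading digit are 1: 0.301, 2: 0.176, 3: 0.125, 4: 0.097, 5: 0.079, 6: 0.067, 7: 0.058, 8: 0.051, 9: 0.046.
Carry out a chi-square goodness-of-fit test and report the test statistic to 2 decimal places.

Expected counts E_i = n·p_i: 113×0.301 = 34.013, 113×0.176 = 19.888, 113×0.125 = 14.125, 113×0.097 = 10.961, 113×0.079 = 8.927, 113×0.067 = 7.571, 113×0.058 = 6.554, 113×0.051 = 5.763, 113×0.046 = 5.198.
cat         O        E   (O−E)²/E
1          33   34.013      0.030
2          17   19.888      0.419
3          17   14.125      0.585
4          13   10.961      0.379
5          10    8.927      0.129
6          10    7.571      0.779
7           4    6.554      0.995
8           4    5.763      0.539
9           5    5.198      0.008
Sum = 3.86

3.86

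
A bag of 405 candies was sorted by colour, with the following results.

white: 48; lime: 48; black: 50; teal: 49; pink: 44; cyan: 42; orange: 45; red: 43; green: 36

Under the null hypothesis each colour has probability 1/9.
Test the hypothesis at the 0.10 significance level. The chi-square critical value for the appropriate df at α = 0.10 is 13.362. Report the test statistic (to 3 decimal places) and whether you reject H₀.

3.422; do not reject

Expected count for each of the 9 categories: 405/9 = 45.
χ² = (48−45)²/45 + (48−45)²/45 + (50−45)²/45 + (49−45)²/45 + (44−45)²/45 + (42−45)²/45 + (45−45)²/45 + (43−45)²/45 + (36−45)²/45
   = 0.2000 + 0.2000 + 0.5556 + 0.3556 + 0.0222 + 0.2000 + 0.0000 + 0.0889 + 1.8000
Sum = 3.422
df = 8. Since 3.422 < 13.362, we do not reject H₀.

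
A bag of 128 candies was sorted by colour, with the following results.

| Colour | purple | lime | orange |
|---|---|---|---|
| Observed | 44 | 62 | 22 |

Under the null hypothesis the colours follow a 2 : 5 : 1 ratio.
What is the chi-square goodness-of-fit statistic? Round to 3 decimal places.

10.800

Ratio total = 8. Expected counts: 128×2/8 = 32, 128×5/8 = 80, 128×1/8 = 16.
χ² = (44−32)²/32 + (62−80)²/80 + (22−16)²/16
   = 4.5000 + 4.0500 + 2.2500
Sum = 10.800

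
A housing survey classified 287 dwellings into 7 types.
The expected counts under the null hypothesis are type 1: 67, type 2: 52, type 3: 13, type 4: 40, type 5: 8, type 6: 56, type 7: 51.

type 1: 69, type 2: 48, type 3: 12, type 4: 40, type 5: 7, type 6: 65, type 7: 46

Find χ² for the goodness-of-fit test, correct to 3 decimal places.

2.506

χ² = (69−67)²/67 + (48−52)²/52 + (12−13)²/13 + (40−40)²/40 + (7−8)²/8 + (65−56)²/56 + (46−51)²/51
   = 0.0597 + 0.3077 + 0.0769 + 0.0000 + 0.1250 + 1.4464 + 0.4902
Sum = 2.506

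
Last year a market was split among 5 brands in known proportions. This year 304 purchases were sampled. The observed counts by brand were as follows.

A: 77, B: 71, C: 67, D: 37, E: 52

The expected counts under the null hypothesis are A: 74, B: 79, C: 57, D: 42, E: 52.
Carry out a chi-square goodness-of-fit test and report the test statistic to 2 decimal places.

χ² = (77−74)²/74 + (71−79)²/79 + (67−57)²/57 + (37−42)²/42 + (52−52)²/52
   = 0.122 + 0.810 + 1.754 + 0.595 + 0.000
Sum = 3.28

3.28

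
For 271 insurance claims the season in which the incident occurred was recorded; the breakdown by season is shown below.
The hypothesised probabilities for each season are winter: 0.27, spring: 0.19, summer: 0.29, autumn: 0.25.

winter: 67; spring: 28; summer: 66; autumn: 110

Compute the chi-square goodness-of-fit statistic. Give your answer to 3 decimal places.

Expected counts E_i = n·p_i: 271×0.27 = 73.17, 271×0.19 = 51.49, 271×0.29 = 78.59, 271×0.25 = 67.75.
winter: (67 − 73.17)²/73.17 = 38.0689/73.17 = 0.5203
spring: (28 − 51.49)²/51.49 = 551.7801/51.49 = 10.7163
summer: (66 − 78.59)²/78.59 = 158.5081/78.59 = 2.0169
autumn: (110 − 67.75)²/67.75 = 1785.0625/67.75 = 26.3478
Sum = 39.601

39.601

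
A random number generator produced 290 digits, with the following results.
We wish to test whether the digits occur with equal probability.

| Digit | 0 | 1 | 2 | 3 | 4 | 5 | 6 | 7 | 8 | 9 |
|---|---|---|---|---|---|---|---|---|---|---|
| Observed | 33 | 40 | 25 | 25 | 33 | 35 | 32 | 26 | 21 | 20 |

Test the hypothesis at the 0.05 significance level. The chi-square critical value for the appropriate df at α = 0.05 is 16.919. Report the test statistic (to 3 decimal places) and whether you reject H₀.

Expected count for each of the 10 categories: 290/10 = 29.
cat         O        E   (O−E)²/E
0          33       29     0.5517
1          40       29     4.1724
2          25       29     0.5517
3          25       29     0.5517
4          33       29     0.5517
5          35       29     1.2414
6          32       29     0.3103
7          26       29     0.3103
8          21       29     2.2069
9          20       29     2.7931
Sum = 13.241
df = 9. Since 13.241 < 16.919, we do not reject H₀.

13.241; do not reject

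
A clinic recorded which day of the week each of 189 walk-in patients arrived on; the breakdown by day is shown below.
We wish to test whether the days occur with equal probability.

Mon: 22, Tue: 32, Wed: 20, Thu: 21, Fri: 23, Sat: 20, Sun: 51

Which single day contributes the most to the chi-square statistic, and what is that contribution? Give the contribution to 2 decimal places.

Sun, 21.33

Under H₀ each category has probability 1/7, so each expected count is 189/7 = 27.
χ² = (22−27)²/27 + (32−27)²/27 + (20−27)²/27 + (21−27)²/27 + (23−27)²/27 + (20−27)²/27 + (51−27)²/27
   = 0.926 + 0.926 + 1.815 + 1.333 + 0.593 + 1.815 + 21.333
The largest term is for Sun: 21.33.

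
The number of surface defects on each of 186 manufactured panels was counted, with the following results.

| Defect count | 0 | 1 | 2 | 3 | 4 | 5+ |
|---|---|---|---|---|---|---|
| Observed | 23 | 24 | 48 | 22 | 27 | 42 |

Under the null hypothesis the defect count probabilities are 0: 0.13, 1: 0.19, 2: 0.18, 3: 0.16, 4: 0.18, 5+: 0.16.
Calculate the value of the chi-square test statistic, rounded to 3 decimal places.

Expected counts E_i = n·p_i: 186×0.13 = 24.18, 186×0.19 = 35.34, 186×0.18 = 33.48, 186×0.16 = 29.76, 186×0.18 = 33.48, 186×0.16 = 29.76.
0: (23 − 24.18)²/24.18 = 1.3924/24.18 = 0.0576
1: (24 − 35.34)²/35.34 = 128.5956/35.34 = 3.6388
2: (48 − 33.48)²/33.48 = 210.8304/33.48 = 6.2972
3: (22 − 29.76)²/29.76 = 60.2176/29.76 = 2.0234
4: (27 − 33.48)²/33.48 = 41.9904/33.48 = 1.2542
5+: (42 − 29.76)²/29.76 = 149.8176/29.76 = 5.0342
Sum = 18.305

18.305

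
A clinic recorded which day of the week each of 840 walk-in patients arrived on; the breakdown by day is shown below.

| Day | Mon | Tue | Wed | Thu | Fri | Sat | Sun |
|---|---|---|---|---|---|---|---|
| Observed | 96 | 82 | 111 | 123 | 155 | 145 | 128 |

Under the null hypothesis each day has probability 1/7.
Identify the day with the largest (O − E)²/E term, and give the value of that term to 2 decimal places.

Expected count for each of the 7 categories: 840/7 = 120.
cat         O        E   (O−E)²/E
Mon        96      120      4.800
Tue        82      120     12.033
Wed       111      120      0.675
Thu       123      120      0.075
Fri       155      120     10.208
Sat       145      120      5.208
Sun       128      120      0.533
The largest term is for Tue: 12.03.

Tue, 12.03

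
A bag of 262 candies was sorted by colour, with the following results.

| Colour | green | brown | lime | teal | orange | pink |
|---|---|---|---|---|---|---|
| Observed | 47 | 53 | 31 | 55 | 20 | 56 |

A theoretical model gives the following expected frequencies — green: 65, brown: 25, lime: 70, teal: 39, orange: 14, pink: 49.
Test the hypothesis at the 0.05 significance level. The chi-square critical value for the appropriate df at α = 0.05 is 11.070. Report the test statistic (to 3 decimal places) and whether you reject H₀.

green: (47 − 65)²/65 = 324/65 = 4.9846
brown: (53 − 25)²/25 = 784/25 = 31.3600
lime: (31 − 70)²/70 = 1521/70 = 21.7286
teal: (55 − 39)²/39 = 256/39 = 6.5641
orange: (20 − 14)²/14 = 36/14 = 2.5714
pink: (56 − 49)²/49 = 49/49 = 1.0000
Sum = 68.209
df = 5. Since 68.209 > 11.070, we reject H₀.

68.209; reject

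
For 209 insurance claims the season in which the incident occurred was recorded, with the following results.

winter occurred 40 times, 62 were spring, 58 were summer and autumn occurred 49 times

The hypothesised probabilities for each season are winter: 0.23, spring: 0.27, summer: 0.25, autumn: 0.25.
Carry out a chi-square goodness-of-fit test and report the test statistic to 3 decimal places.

Expected counts E_i = n·p_i: 209×0.23 = 48.07, 209×0.27 = 56.43, 209×0.25 = 52.25, 209×0.25 = 52.25.
winter: (40 − 48.07)²/48.07 = 65.1249/48.07 = 1.3548
spring: (62 − 56.43)²/56.43 = 31.0249/56.43 = 0.5498
summer: (58 − 52.25)²/52.25 = 33.0625/52.25 = 0.6328
autumn: (49 − 52.25)²/52.25 = 10.5625/52.25 = 0.2022
Sum = 2.740

2.740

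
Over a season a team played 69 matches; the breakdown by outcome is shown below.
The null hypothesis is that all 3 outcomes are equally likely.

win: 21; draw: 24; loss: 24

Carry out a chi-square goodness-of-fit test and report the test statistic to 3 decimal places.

0.261

Under H₀ each category has probability 1/3, so each expected count is 69/3 = 23.
cat         O        E   (O−E)²/E
win        21       23     0.1739
draw       24       23     0.0435
loss       24       23     0.0435
Sum = 0.261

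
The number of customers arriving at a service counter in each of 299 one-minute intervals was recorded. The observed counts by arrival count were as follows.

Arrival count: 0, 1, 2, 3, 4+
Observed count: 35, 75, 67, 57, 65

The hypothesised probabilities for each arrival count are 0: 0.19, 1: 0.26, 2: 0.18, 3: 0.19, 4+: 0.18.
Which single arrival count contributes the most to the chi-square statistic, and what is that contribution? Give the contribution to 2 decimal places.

0, 8.37

Expected counts E_i = n·p_i: 299×0.19 = 56.81, 299×0.26 = 77.74, 299×0.18 = 53.82, 299×0.19 = 56.81, 299×0.18 = 53.82.
cat         O        E   (O−E)²/E
0          35    56.81      8.373
1          75    77.74      0.097
2          67    53.82      3.228
3          57    56.81      0.001
4+         65    53.82      2.322
The largest term is for 0: 8.37.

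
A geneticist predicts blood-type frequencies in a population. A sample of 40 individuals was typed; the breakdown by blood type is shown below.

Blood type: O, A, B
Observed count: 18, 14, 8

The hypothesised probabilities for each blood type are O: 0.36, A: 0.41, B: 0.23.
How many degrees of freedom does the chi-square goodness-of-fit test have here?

2

There are k = 3 categories and no parameters were estimated from the data, so df = 3 − 1 = 2.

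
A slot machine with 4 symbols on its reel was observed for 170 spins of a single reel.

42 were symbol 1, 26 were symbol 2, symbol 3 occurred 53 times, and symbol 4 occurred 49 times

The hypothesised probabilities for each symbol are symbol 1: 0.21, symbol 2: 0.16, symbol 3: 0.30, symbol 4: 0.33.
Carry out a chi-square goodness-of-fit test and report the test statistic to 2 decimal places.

2.14

Expected counts E_i = n·p_i: 170×0.21 = 35.7, 170×0.16 = 27.2, 170×0.30 = 51, 170×0.33 = 56.1.
χ² = (42−35.7)²/35.7 + (26−27.2)²/27.2 + (53−51)²/51 + (49−56.1)²/56.1
   = 1.112 + 0.053 + 0.078 + 0.899
Sum = 2.14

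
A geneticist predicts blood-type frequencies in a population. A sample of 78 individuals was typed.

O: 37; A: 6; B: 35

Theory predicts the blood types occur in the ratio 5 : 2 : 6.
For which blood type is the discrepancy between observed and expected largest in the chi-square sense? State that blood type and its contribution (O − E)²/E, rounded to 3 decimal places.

A, 3.000

Ratio total = 13. Expected counts: 78×5/13 = 30, 78×2/13 = 12, 78×6/13 = 36.
cat         O        E   (O−E)²/E
O          37       30     1.6333
A           6       12     3.0000
B          35       36     0.0278
The largest term is for A: 3.000.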